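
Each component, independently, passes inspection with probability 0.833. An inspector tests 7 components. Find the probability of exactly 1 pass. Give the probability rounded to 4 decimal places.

0.0001

X ~ Binomial(n=7, p=0.833).
P(X=1) = C(7,1) · p^1 · (1−p)^6
= 7 · 0.833 · 2.1692e-05 = 0.000126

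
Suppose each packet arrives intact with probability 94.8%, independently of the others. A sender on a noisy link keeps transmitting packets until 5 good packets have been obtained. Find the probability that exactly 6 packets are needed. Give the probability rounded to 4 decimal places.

Y = trial on which the fifth success occurs; negative binomial, r=5, p=0.948.
P(Y=6) = C(5,4) · p^5 · (1−p)^1
= 5 · 0.76567 · 0.052 = 0.199074

0.1991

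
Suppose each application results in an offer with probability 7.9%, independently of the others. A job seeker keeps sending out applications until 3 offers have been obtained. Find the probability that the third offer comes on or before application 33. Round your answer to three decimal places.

0.490

Finishing within 33 applications ⇔ at least 3 successes in the first 33. With X ~ Binomial(33, 0.079), P(Y ≤ 33) = 1 − P(X ≤ 2).
  k=0: C(33,0)·0.079^0·0.921^33 = 0.06616
  k=1: C(33,1)·0.079^1·0.921^32 = 0.18726
  k=2: C(33,2)·0.079^2·0.921^31 = 0.25700
1 − 0.51042 = 0.48958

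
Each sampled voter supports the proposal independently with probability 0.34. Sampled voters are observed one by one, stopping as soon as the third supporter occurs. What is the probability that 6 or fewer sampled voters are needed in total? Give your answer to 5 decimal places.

0.33285

Finishing within 6 sampled voters ⇔ at least 3 successes in the first 6. With X ~ Binomial(6, 0.34), P(Y ≤ 6) = 1 − P(X ≤ 2).
  k=0: C(6,0)·0.34^0·0.66^6 = 0.0826540
  k=1: C(6,1)·0.34^1·0.66^5 = 0.2554758
  k=2: C(6,2)·0.34^2·0.66^4 = 0.3290219
1 − 0.6671517 = 0.3328483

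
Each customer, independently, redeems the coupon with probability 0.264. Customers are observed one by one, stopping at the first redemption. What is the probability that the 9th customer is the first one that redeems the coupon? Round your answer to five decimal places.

0.02273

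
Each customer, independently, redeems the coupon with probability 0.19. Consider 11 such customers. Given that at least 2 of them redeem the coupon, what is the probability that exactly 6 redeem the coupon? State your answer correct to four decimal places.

0.0117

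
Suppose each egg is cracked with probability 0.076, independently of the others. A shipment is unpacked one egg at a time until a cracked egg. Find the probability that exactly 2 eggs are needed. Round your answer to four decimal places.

0.0702

Geometric (trials to first success), p = 0.076.
P(Y = 2) = (1−p)^1 · p = 0.924 · 0.076 = 0.070224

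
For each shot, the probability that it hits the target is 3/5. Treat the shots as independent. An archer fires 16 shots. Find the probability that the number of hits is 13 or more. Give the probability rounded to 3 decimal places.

X ~ Binomial(16, 0.60); P(X ≥ 13) = Σ C(16,k) p^k (1−p)^(16−k) over k:
  k=13: C(16,13)·0.60^13·0.40^3 = 0.04681
  k=14: C(16,14)·0.60^14·0.40^2 = 0.01505
  k=15: C(16,15)·0.60^15·0.40^1 = 0.00301
  k=16: C(16,16)·0.60^16·0.40^0 = 0.00028
Total = 0.06515

0.065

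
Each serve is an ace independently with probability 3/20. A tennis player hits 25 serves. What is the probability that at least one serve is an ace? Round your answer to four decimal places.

0.9828

P(at least one) = 1 − P(none) = 1 − (1 − 0.15)^25
= 1 − 0.017198 = 0.982802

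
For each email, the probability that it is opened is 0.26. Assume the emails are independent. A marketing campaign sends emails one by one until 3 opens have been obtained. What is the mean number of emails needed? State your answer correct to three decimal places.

Y = total emails until the third success; negative binomial with r=3, p=0.26.
E[Y] = r / p = 3 / 0.26 = 11.53846

11.538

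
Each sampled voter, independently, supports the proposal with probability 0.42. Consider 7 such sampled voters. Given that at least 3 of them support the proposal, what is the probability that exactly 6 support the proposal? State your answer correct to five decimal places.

0.03578

X ~ Binomial(7, 0.42). Want P(X=6 | X≥3) = P(X=6) / P(X≥3).
P(X=6) = C(7,6)·0.42^6·0.58^1 = 0.0222855
P(X≥3) = 1 − 0.0220798 − 0.1119220 − 0.2431408 = 0.6228574
Ratio = 0.0222855 / 0.6228574 = 0.0357794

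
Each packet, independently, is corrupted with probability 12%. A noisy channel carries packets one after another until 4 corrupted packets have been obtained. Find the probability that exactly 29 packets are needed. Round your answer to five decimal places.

0.02781

Y = trial on which the fourth success occurs; negative binomial, r=4, p=0.12.
P(Y=29) = C(28,3) · p^4 · (1−p)^25
= 3276 · 0.00020736 · 0.040932 = 0.0278058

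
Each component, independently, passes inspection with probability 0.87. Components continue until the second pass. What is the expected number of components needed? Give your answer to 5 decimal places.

Y = total components until the second success; negative binomial with r=2, p=0.87.
E[Y] = r / p = 2 / 0.87 = 2.2988506

2.29885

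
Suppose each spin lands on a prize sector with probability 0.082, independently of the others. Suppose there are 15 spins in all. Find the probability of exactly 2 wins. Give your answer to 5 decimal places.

X ~ Binomial(n=15, p=0.082).
P(X=2) = C(15,2) · p^2 · (1−p)^13
= 105 · 0.006724 · 0.32882 = 0.2321517

0.23215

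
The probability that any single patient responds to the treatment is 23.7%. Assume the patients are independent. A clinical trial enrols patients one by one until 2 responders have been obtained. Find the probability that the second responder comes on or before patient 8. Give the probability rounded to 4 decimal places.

Finishing within 8 patients ⇔ at least 2 successes in the first 8. With X ~ Binomial(8, 0.237), P(Y ≤ 8) = 1 − P(X ≤ 1).
  k=0: C(8,0)·0.237^0·0.763^8 = 0.114867
  k=1: C(8,1)·0.237^1·0.763^7 = 0.285437
1 − 0.400304 = 0.599696

0.5997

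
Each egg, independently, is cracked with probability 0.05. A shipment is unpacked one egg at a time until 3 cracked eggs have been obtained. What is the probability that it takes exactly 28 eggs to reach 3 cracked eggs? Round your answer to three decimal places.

0.012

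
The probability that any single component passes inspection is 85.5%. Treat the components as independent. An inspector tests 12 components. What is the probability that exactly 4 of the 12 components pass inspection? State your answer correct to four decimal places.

X ~ Binomial(n=12, p=0.855).
P(X=4) = C(12,4) · p^4 · (1−p)^8
= 495 · 0.5344 · 1.9541e-07 = 0.000052

0.0001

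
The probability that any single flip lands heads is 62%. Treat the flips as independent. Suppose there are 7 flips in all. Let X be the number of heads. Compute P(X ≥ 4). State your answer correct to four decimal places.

0.7479

X ~ Binomial(7, 0.62); P(X ≥ 4) = Σ C(7,k) p^k (1−p)^(7−k) over k:
  k=4: C(7,4)·0.62^4·0.38^3 = 0.283782
  k=5: C(7,5)·0.62^5·0.38^2 = 0.277808
  k=6: C(7,6)·0.62^6·0.38^1 = 0.151089
  k=7: C(7,7)·0.62^7·0.38^0 = 0.035216
Total = 0.747895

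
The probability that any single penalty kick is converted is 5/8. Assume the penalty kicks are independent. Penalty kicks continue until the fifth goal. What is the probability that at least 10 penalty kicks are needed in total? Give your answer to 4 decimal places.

Needing more than 9 penalty kicks ⇔ fewer than 5 successes in the first 9. With X ~ Binomial(9, 0.625), P(Y > 9) = P(X ≤ 4).
  k=0: C(9,0)·0.625^0·0.375^9 = 0.000147
  k=1: C(9,1)·0.625^1·0.375^8 = 0.002200
  k=2: C(9,2)·0.625^2·0.375^7 = 0.014665
  k=3: C(9,3)·0.625^3·0.375^6 = 0.057030
  k=4: C(9,4)·0.625^4·0.375^5 = 0.142576
P(X ≤ 4) = 0.216618

0.2166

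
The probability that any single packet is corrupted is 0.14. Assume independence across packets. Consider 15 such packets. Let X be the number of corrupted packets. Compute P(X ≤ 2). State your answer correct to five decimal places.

X ~ Binomial(15, 0.14); P(X ≤ 2) = Σ C(15,k) p^k (1−p)^(15−k) over k:
  k=0: C(15,0)·0.14^0·0.86^15 = 0.1041062
  k=1: C(15,1)·0.14^1·0.86^14 = 0.2542129
  k=2: C(15,2)·0.14^2·0.86^13 = 0.2896845
Total = 0.6480036

0.64800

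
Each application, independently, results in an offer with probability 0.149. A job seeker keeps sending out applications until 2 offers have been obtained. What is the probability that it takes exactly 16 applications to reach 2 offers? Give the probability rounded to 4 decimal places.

0.0348

Y = trial on which the second success occurs; negative binomial, r=2, p=0.149.
P(Y=16) = C(15,1) · p^2 · (1−p)^14
= 15 · 0.022201 · 0.10448 = 0.034792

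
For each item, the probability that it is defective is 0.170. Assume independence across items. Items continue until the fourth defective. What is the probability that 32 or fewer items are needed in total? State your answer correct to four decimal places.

0.8173

Finishing within 32 items ⇔ at least 4 successes in the first 32. With X ~ Binomial(32, 0.17), P(Y ≤ 32) = 1 − P(X ≤ 3).
  k=0: C(32,0)·0.17^0·0.83^32 = 0.002573
  k=1: C(32,1)·0.17^1·0.83^31 = 0.016866
  k=2: C(32,2)·0.17^2·0.83^30 = 0.053545
  k=3: C(32,3)·0.17^3·0.83^29 = 0.109671
1 − 0.182656 = 0.817344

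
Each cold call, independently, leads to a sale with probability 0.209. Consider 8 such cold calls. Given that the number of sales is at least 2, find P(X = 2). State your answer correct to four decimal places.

0.5730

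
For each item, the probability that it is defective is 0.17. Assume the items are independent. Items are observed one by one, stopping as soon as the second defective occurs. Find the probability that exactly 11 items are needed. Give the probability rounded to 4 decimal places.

0.0540

Y = trial on which the second success occurs; negative binomial, r=2, p=0.17.
P(Y=11) = C(10,1) · p^2 · (1−p)^9
= 10 · 0.0289 · 0.18694 = 0.054026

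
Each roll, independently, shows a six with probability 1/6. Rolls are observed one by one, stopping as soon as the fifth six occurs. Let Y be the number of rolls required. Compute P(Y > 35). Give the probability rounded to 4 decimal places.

0.2843

Needing more than 35 rolls ⇔ fewer than 5 successes in the first 35. With X ~ Binomial(35, 0.166667), P(Y > 35) = P(X ≤ 4).
  k=0: C(35,0)·0.166667^0·0.833333^35 = 0.001693
  k=1: C(35,1)·0.166667^1·0.833333^34 = 0.011851
  k=2: C(35,2)·0.166667^2·0.833333^33 = 0.040293
  k=3: C(35,3)·0.166667^3·0.833333^32 = 0.088645
  k=4: C(35,4)·0.166667^4·0.833333^31 = 0.141833
P(X ≤ 4) = 0.284315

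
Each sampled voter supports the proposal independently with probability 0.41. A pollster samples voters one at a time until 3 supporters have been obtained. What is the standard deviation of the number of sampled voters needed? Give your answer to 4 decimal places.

Y = total sampled voters until the third success; negative binomial with r=3, p=0.41.
SD(Y) = √[r(1−p)/p²] = √(10.529447) = 3.244911

3.2449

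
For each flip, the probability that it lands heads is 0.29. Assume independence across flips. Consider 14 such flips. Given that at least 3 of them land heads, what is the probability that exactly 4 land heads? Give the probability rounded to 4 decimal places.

0.2815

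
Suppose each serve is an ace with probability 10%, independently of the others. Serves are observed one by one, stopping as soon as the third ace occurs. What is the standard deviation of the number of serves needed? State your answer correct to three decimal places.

Y = total serves until the third success; negative binomial with r=3, p=0.10.
SD(Y) = √[r(1−p)/p²] = √(270.00000) = 16.43168

16.432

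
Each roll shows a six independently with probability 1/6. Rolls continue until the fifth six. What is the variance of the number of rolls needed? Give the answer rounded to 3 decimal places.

Y = total rolls until the fifth success; negative binomial with r=5, p=0.166667.
Var(Y) = r(1−p)/p² = 5·0.833333 / 0.166667² = 150.00000

150.000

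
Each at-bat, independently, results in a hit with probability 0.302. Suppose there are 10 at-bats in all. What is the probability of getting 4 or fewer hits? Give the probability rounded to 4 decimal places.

X ~ Binomial(10, 0.302); P(X ≤ 4) = Σ C(10,k) p^k (1−p)^(10−k) over k:
  k=0: C(10,0)·0.302^0·0.698^10 = 0.027451
  k=1: C(10,1)·0.302^1·0.698^9 = 0.118770
  k=2: C(10,2)·0.302^2·0.698^8 = 0.231244
  k=3: C(10,3)·0.302^3·0.698^7 = 0.266803
  k=4: C(10,4)·0.302^4·0.698^6 = 0.202013
Total = 0.846280

0.8463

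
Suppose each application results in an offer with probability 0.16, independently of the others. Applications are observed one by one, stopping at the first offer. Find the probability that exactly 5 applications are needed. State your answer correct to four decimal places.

0.0797

Geometric (trials to first success), p = 0.16.
P(Y = 5) = (1−p)^4 · p = 0.49787 · 0.16 = 0.079659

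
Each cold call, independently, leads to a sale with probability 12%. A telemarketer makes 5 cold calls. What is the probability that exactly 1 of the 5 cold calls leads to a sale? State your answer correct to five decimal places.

X ~ Binomial(n=5, p=0.12).
P(X=1) = C(5,1) · p^1 · (1−p)^4
= 5 · 0.12 · 0.5997 = 0.3598172

0.35982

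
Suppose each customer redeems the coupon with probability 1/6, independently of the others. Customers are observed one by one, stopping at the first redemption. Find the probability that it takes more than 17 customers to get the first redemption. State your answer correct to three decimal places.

Y = number of customers to the first success; geometric, p = 0.166667.
P(Y > 17) = P(first 17 all fail) = (1−p)^17 = 0.04507

0.045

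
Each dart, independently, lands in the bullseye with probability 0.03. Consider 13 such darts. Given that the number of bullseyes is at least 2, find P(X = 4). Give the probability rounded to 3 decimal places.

0.008

X ~ Binomial(13, 0.03). Want P(X=4 | X≥2) = P(X=4) / P(X≥2).
P(X=4) = C(13,4)·0.03^4·0.97^9 = 0.00044
P(X≥2) = 1 − 0.67303 − 0.27060 = 0.05637
Ratio = 0.00044 / 0.05637 = 0.00781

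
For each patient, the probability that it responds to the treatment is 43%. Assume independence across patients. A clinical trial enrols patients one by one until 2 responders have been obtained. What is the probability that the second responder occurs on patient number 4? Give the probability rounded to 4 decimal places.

0.1802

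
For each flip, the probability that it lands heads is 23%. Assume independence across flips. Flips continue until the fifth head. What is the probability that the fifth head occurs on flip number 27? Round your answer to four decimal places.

Y = trial on which the fifth success occurs; negative binomial, r=5, p=0.23.
P(Y=27) = C(26,4) · p^5 · (1−p)^22
= 14950 · 0.00064363 · 0.0031827 = 0.030625

0.0306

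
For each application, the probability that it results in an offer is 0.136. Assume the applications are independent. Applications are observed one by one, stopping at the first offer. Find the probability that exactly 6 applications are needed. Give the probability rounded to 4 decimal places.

0.0655

Geometric (trials to first success), p = 0.136.
P(Y = 6) = (1−p)^5 · p = 0.48147 · 0.136 = 0.065480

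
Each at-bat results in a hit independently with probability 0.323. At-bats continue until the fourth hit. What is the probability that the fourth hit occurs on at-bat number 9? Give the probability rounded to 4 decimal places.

Y = trial on which the fourth success occurs; negative binomial, r=4, p=0.323.
P(Y=9) = C(8,3) · p^4 · (1−p)^5
= 56 · 0.010885 · 0.14221 = 0.086685

0.0867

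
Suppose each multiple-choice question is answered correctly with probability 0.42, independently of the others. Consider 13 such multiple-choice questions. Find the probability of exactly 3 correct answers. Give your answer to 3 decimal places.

X ~ Binomial(n=13, p=0.42).
P(X=3) = C(13,3) · p^3 · (1−p)^10
= 286 · 0.074088 · 0.004308 = 0.09128

0.091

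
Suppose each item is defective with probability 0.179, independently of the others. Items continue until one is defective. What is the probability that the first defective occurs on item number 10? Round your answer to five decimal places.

0.03033

Geometric (trials to first success), p = 0.179.
P(Y = 10) = (1−p)^9 · p = 0.16947 · 0.179 = 0.0303348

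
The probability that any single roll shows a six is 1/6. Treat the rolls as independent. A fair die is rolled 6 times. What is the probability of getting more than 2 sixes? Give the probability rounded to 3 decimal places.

0.062

X ~ Binomial(6, 0.166667); P(X ≥ 3) = Σ C(6,k) p^k (1−p)^(6−k) over k:
  k=3: C(6,3)·0.166667^3·0.833333^3 = 0.05358
  k=4: C(6,4)·0.166667^4·0.833333^2 = 0.00804
  k=5: C(6,5)·0.166667^5·0.833333^1 = 0.00064
  k=6: C(6,6)·0.166667^6·0.833333^0 = 0.00002
Total = 0.06229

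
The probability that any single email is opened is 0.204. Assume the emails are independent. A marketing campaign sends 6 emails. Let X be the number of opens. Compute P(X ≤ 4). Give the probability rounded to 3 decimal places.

0.998

X ~ Binomial(6, 0.204); P(X ≤ 4) = Σ C(6,k) p^k (1−p)^(6−k) over k:
  k=0: C(6,0)·0.204^0·0.796^6 = 0.25438
  k=1: C(6,1)·0.204^1·0.796^5 = 0.39115
  k=2: C(6,2)·0.204^2·0.796^4 = 0.25061
  k=3: C(6,3)·0.204^3·0.796^3 = 0.08564
  k=4: C(6,4)·0.204^4·0.796^2 = 0.01646
Total = 0.99824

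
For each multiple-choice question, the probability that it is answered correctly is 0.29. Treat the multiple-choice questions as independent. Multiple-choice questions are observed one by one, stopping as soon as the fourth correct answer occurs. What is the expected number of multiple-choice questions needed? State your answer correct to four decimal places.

13.7931

Y = total multiple-choice questions until the fourth success; negative binomial with r=4, p=0.29.
E[Y] = r / p = 4 / 0.29 = 13.793103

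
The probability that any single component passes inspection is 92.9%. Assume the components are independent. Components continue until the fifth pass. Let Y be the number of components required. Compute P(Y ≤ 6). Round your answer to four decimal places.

Finishing within 6 components ⇔ at least 5 successes in the first 6. With X ~ Binomial(6, 0.929), P(Y ≤ 6) = 1 − P(X ≤ 4).
  k=0: C(6,0)·0.929^0·0.071^6 = 0.000000
  k=1: C(6,1)·0.929^1·0.071^5 = 0.000010
  k=2: C(6,2)·0.929^2·0.071^4 = 0.000329
  k=3: C(6,3)·0.929^3·0.071^3 = 0.005739
  k=4: C(6,4)·0.929^4·0.071^2 = 0.056321
1 − 0.062399 = 0.937601

0.9376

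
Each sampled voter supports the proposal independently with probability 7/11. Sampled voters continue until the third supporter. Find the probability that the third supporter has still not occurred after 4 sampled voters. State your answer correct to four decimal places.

0.4612

Needing more than 4 sampled voters ⇔ fewer than 3 successes in the first 4. With X ~ Binomial(4, 0.636364), P(Y > 4) = P(X ≤ 2).
  k=0: C(4,0)·0.636364^0·0.363636^4 = 0.017485
  k=1: C(4,1)·0.636364^1·0.363636^3 = 0.122396
  k=2: C(4,2)·0.636364^2·0.363636^2 = 0.321290
P(X ≤ 2) = 0.461171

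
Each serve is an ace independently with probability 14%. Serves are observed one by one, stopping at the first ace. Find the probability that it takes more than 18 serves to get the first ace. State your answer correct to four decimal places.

Y = number of serves to the first success; geometric, p = 0.14.
P(Y > 18) = P(first 18 all fail) = (1−p)^18 = 0.066217

0.0662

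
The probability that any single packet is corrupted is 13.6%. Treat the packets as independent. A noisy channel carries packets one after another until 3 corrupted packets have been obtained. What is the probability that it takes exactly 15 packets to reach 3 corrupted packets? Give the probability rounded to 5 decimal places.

0.03961

Y = trial on which the third success occurs; negative binomial, r=3, p=0.136.
P(Y=15) = C(14,2) · p^3 · (1−p)^12
= 91 · 0.0025155 · 0.17305 = 0.0396117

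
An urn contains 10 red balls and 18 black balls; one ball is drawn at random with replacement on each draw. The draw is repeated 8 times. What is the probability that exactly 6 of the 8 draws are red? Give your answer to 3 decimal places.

X ~ Binomial(n=8, p=0.357143).
P(X=6) = C(8,6) · p^6 · (1−p)^2
= 28 · 0.0020752 · 0.41327 = 0.02401

0.024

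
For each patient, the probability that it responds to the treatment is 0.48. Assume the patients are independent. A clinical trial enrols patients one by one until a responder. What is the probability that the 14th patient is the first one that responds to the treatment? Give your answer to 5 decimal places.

Geometric (trials to first success), p = 0.48.
P(Y = 14) = (1−p)^13 · p = 0.00020326 · 0.48 = 0.0000976

0.00010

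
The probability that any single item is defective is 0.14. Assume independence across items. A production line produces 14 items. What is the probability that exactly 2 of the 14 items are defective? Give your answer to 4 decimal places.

X ~ Binomial(n=14, p=0.14).
P(X=2) = C(14,2) · p^2 · (1−p)^12
= 91 · 0.0196 · 0.16367 = 0.291930

0.2919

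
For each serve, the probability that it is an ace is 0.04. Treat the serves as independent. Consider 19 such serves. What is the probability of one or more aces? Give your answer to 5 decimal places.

P(at least one) = 1 − P(none) = 1 − (1 − 0.04)^19
= 1 − 0.4604192 = 0.5395808

0.53958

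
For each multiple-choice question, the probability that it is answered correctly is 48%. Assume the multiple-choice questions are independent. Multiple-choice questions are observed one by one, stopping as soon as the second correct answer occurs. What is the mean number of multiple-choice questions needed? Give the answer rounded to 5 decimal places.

Y = total multiple-choice questions until the second success; negative binomial with r=2, p=0.48.
E[Y] = r / p = 2 / 0.48 = 4.1666667

4.16667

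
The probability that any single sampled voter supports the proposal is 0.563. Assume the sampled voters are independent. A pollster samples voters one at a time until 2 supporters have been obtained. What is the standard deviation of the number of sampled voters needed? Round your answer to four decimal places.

Y = total sampled voters until the second success; negative binomial with r=2, p=0.563.
SD(Y) = √[r(1−p)/p²] = √(2.757367) = 1.660532

1.6605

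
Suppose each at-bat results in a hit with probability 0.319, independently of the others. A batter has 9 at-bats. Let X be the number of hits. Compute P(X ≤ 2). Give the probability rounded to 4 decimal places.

X ~ Binomial(9, 0.319); P(X ≤ 2) = Σ C(9,k) p^k (1−p)^(9−k) over k:
  k=0: C(9,0)·0.319^0·0.681^9 = 0.031501
  k=1: C(9,1)·0.319^1·0.681^8 = 0.132804
  k=2: C(9,2)·0.319^2·0.681^7 = 0.248836
Total = 0.413141

0.4131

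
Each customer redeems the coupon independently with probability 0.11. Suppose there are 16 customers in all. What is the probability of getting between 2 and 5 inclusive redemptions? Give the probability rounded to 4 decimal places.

X ~ Binomial(16, 0.11); P(2 ≤ X ≤ 5) = Σ C(16,k) p^k (1−p)^(16−k) over k:
  k=2: C(16,2)·0.11^2·0.89^14 = 0.284071
  k=3: C(16,3)·0.11^3·0.89^13 = 0.163846
  k=4: C(16,4)·0.11^4·0.89^12 = 0.065815
  k=5: C(16,5)·0.11^5·0.89^11 = 0.019523
Total = 0.533254

0.5333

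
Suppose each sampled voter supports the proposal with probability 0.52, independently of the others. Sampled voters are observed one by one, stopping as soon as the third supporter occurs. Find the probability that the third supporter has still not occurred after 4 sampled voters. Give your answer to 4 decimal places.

Needing more than 4 sampled voters ⇔ fewer than 3 successes in the first 4. With X ~ Binomial(4, 0.52), P(Y > 4) = P(X ≤ 2).
  k=0: C(4,0)·0.52^0·0.48^4 = 0.053084
  k=1: C(4,1)·0.52^1·0.48^3 = 0.230031
  k=2: C(4,2)·0.52^2·0.48^2 = 0.373801
P(X ≤ 2) = 0.656916

0.6569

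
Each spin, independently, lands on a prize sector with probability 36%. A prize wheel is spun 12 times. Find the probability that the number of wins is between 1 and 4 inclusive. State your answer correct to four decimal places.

X ~ Binomial(12, 0.36); P(1 ≤ X ≤ 4) = Σ C(12,k) p^k (1−p)^(12−k) over k:
  k=1: C(12,1)·0.36^1·0.64^11 = 0.031876
  k=2: C(12,2)·0.36^2·0.64^10 = 0.098616
  k=3: C(12,3)·0.36^3·0.64^9 = 0.184906
  k=4: C(12,4)·0.36^4·0.64^8 = 0.234021
Total = 0.549419

0.5494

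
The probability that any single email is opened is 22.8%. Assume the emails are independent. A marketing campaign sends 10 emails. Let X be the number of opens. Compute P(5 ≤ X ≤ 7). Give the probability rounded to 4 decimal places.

0.0548

X ~ Binomial(10, 0.228); P(5 ≤ X ≤ 7) = Σ C(10,k) p^k (1−p)^(10−k) over k:
  k=5: C(10,5)·0.228^5·0.772^5 = 0.042576
  k=6: C(10,6)·0.228^6·0.772^4 = 0.010478
  k=7: C(10,7)·0.228^7·0.772^3 = 0.001768
Total = 0.054822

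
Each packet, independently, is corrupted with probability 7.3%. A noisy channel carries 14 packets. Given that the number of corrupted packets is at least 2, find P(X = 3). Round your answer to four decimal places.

0.2257

X ~ Binomial(14, 0.073). Want P(X=3 | X≥2) = P(X=3) / P(X≥2).
P(X=3) = C(14,3)·0.073^3·0.927^11 = 0.061510
P(X≥2) = 1 − 0.346032 − 0.381494 = 0.272474
Ratio = 0.061510 / 0.272474 = 0.225747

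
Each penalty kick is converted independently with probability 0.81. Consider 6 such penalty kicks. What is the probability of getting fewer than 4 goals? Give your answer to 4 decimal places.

X ~ Binomial(6, 0.81); P(X ≤ 3) = Σ C(6,k) p^k (1−p)^(6−k) over k:
  k=0: C(6,0)·0.81^0·0.19^6 = 0.000047
  k=1: C(6,1)·0.81^1·0.19^5 = 0.001203
  k=2: C(6,2)·0.81^2·0.19^4 = 0.012826
  k=3: C(6,3)·0.81^3·0.19^3 = 0.072903
Total = 0.086979

0.0870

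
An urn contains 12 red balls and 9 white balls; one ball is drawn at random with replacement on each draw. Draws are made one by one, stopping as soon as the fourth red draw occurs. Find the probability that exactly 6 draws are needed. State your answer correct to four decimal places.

0.1958

Y = trial on which the fourth success occurs; negative binomial, r=4, p=0.571429.
P(Y=6) = C(5,3) · p^4 · (1−p)^2
= 10 · 0.10662 · 0.18367 = 0.195837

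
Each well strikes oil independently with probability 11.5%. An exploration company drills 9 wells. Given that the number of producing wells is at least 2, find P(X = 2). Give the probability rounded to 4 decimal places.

0.7296

X ~ Binomial(9, 0.115). Want P(X=2 | X≥2) = P(X=2) / P(X≥2).
P(X=2) = C(9,2)·0.115^2·0.885^7 = 0.202442
P(X≥2) = 1 − 0.333035 − 0.389481 = 0.277484
Ratio = 0.202442 / 0.277484 = 0.729563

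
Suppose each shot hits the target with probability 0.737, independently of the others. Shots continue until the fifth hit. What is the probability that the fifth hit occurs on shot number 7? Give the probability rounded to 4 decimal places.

0.2256

Y = trial on which the fifth success occurs; negative binomial, r=5, p=0.737.
P(Y=7) = C(6,4) · p^5 · (1−p)^2
= 15 · 0.21744 · 0.069169 = 0.225601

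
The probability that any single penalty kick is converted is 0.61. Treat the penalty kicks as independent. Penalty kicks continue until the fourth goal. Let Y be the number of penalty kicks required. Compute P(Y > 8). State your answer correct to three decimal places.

0.159

Needing more than 8 penalty kicks ⇔ fewer than 4 successes in the first 8. With X ~ Binomial(8, 0.61), P(Y > 8) = P(X ≤ 3).
  k=0: C(8,0)·0.61^0·0.39^8 = 0.00054
  k=1: C(8,1)·0.61^1·0.39^7 = 0.00670
  k=2: C(8,2)·0.61^2·0.39^6 = 0.03666
  k=3: C(8,3)·0.61^3·0.39^5 = 0.11468
P(X ≤ 3) = 0.15858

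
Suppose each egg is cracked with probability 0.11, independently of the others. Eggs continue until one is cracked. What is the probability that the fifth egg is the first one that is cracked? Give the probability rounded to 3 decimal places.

0.069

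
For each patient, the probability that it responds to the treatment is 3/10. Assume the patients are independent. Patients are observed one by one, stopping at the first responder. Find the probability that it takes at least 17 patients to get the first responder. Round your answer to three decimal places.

0.003

Y = number of patients to the first success; geometric, p = 0.30.
P(Y > 16) = P(first 16 all fail) = (1−p)^16 = 0.00332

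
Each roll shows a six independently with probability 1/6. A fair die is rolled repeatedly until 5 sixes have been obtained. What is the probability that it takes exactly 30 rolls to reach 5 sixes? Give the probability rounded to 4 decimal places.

0.0320

Y = trial on which the fifth success occurs; negative binomial, r=5, p=0.166667.
P(Y=30) = C(29,4) · p^5 · (1−p)^25
= 23751 · 0.0001286 · 0.010483 = 0.032018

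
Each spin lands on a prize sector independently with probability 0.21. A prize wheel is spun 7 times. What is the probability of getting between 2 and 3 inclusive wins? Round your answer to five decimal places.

X ~ Binomial(7, 0.21); P(2 ≤ X ≤ 3) = Σ C(7,k) p^k (1−p)^(7−k) over k:
  k=2: C(7,2)·0.21^2·0.79^5 = 0.2849662
  k=3: C(7,3)·0.21^3·0.79^4 = 0.1262508
Total = 0.4112170

0.41122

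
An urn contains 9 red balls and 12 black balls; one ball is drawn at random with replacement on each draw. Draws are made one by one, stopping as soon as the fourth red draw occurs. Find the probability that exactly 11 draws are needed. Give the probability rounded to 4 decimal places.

0.0805

Y = trial on which the fourth success occurs; negative binomial, r=4, p=0.428571.
P(Y=11) = C(10,3) · p^4 · (1−p)^7
= 120 · 0.033736 · 0.019895 = 0.080539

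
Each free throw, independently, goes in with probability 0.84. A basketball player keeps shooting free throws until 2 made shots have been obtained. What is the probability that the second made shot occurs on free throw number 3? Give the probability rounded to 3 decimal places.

Y = trial on which the second success occurs; negative binomial, r=2, p=0.84.
P(Y=3) = C(2,1) · p^2 · (1−p)^1
= 2 · 0.7056 · 0.16 = 0.22579

0.226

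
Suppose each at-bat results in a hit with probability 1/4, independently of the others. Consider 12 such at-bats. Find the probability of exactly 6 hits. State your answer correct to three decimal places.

0.040

X ~ Binomial(n=12, p=0.25).
P(X=6) = C(12,6) · p^6 · (1−p)^6
= 924 · 0.00024414 · 0.17798 = 0.04015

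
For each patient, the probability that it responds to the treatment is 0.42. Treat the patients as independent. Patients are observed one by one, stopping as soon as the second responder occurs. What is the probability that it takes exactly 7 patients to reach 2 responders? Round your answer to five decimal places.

Y = trial on which the second success occurs; negative binomial, r=2, p=0.42.
P(Y=7) = C(6,1) · p^2 · (1−p)^5
= 6 · 0.1764 · 0.065636 = 0.0694688

0.06947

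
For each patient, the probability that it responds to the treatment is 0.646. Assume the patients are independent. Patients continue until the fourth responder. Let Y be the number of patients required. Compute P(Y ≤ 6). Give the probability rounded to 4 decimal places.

0.6390

Finishing within 6 patients ⇔ at least 4 successes in the first 6. With X ~ Binomial(6, 0.646), P(Y ≤ 6) = 1 − P(X ≤ 3).
  k=0: C(6,0)·0.646^0·0.354^6 = 0.001968
  k=1: C(6,1)·0.646^1·0.354^5 = 0.021548
  k=2: C(6,2)·0.646^2·0.354^4 = 0.098304
  k=3: C(6,3)·0.646^3·0.354^3 = 0.239187
1 − 0.361006 = 0.638994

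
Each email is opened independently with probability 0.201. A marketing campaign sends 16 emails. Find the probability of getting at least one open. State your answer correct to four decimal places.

0.9724

P(at least one) = 1 − P(none) = 1 − (1 − 0.201)^16
= 1 − 0.027590 = 0.972410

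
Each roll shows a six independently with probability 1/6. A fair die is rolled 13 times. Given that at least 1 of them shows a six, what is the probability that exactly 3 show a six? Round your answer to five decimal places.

X ~ Binomial(13, 0.166667). Want P(X=3 | X≥1) = P(X=3) / P(X≥1).
P(X=3) = C(13,3)·0.166667^3·0.833333^10 = 0.2138454
P(X≥1) = 1 − 0.0934639 = 0.9065361
Ratio = 0.2138454 / 0.9065361 = 0.2358928

0.23589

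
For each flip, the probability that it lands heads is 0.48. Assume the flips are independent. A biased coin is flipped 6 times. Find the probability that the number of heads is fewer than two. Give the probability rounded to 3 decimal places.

0.129

X ~ Binomial(6, 0.48); P(X ≤ 1) = Σ C(6,k) p^k (1−p)^(6−k) over k:
  k=0: C(6,0)·0.48^0·0.52^6 = 0.01977
  k=1: C(6,1)·0.48^1·0.52^5 = 0.10950
Total = 0.12927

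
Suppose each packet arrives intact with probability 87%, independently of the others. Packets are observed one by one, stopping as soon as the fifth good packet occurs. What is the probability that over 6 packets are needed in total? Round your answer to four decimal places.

Needing more than 6 packets ⇔ fewer than 5 successes in the first 6. With X ~ Binomial(6, 0.87), P(Y > 6) = P(X ≤ 4).
  k=0: C(6,0)·0.87^0·0.13^6 = 0.000005
  k=1: C(6,1)·0.87^1·0.13^5 = 0.000194
  k=2: C(6,2)·0.87^2·0.13^4 = 0.003243
  k=3: C(6,3)·0.87^3·0.13^3 = 0.028935
  k=4: C(6,4)·0.87^4·0.13^2 = 0.145230
P(X ≤ 4) = 0.177605

0.1776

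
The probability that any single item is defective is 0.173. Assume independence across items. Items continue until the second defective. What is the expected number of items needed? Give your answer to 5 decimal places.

11.56069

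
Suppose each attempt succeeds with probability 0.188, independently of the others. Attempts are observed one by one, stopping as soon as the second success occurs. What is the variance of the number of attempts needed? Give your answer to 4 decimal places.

45.9484

Y = total attempts until the second success; negative binomial with r=2, p=0.188.
Var(Y) = r(1−p)/p² = 2·0.812 / 0.188² = 45.948393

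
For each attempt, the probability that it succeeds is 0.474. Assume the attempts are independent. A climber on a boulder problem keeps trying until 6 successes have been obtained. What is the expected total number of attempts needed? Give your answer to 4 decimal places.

Y = total attempts until the sixth success; negative binomial with r=6, p=0.474.
E[Y] = r / p = 6 / 0.474 = 12.658228

12.6582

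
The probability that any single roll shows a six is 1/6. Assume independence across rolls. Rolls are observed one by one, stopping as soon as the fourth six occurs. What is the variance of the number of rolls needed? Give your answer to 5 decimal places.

120.00000

Y = total rolls until the fourth success; negative binomial with r=4, p=0.166667.
Var(Y) = r(1−p)/p² = 4·0.833333 / 0.166667² = 120.0000000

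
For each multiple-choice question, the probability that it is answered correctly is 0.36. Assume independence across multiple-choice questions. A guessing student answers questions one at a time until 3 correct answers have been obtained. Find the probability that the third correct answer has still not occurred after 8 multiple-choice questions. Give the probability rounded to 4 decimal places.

Needing more than 8 multiple-choice questions ⇔ fewer than 3 successes in the first 8. With X ~ Binomial(8, 0.36), P(Y > 8) = P(X ≤ 2).
  k=0: C(8,0)·0.36^0·0.64^8 = 0.028147
  k=1: C(8,1)·0.36^1·0.64^7 = 0.126664
  k=2: C(8,2)·0.36^2·0.64^6 = 0.249369
P(X ≤ 2) = 0.404180

0.4042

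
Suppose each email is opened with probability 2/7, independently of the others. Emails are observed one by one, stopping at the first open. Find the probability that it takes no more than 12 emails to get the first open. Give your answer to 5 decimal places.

0.98236

Y = number of emails to the first success; geometric, p = 0.285714.
P(Y ≤ 12) = 1 − (1−p)^12 = 1 − 0.0176386 = 0.9823614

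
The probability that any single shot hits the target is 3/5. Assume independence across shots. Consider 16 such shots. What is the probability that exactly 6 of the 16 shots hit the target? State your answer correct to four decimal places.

0.0392

X ~ Binomial(n=16, p=0.60).
P(X=6) = C(16,6) · p^6 · (1−p)^10
= 8008 · 0.046656 · 0.00010486 = 0.039177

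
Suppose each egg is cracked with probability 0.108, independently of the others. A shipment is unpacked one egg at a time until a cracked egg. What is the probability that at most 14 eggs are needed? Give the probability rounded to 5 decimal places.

0.79811

Y = number of eggs to the first success; geometric, p = 0.108.
P(Y ≤ 14) = 1 − (1−p)^14 = 1 − 0.2018868 = 0.7981132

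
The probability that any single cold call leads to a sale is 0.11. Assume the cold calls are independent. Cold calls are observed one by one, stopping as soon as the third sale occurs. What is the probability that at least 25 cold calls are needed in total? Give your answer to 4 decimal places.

0.4992

Needing more than 24 cold calls ⇔ fewer than 3 successes in the first 24. With X ~ Binomial(24, 0.11), P(Y > 24) = P(X ≤ 2).
  k=0: C(24,0)·0.11^0·0.89^24 = 0.061004
  k=1: C(24,1)·0.11^1·0.89^23 = 0.180956
  k=2: C(24,2)·0.11^2·0.89^22 = 0.257202
P(X ≤ 2) = 0.499163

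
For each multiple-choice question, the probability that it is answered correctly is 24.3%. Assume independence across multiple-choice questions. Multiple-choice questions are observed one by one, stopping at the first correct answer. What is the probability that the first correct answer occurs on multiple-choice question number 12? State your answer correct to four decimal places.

Geometric (trials to first success), p = 0.243.
P(Y = 12) = (1−p)^11 · p = 0.046779 · 0.243 = 0.011367

0.0114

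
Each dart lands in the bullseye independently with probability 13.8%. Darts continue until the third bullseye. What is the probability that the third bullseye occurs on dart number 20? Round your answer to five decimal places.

0.03600

Y = trial on which the third success occurs; negative binomial, r=3, p=0.138.
P(Y=20) = C(19,2) · p^3 · (1−p)^17
= 171 · 0.0026281 · 0.080098 = 0.0359962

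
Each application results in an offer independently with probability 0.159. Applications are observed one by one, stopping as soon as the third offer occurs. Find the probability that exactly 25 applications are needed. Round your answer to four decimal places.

0.0246

Y = trial on which the third success occurs; negative binomial, r=3, p=0.159.
P(Y=25) = C(24,2) · p^3 · (1−p)^22
= 276 · 0.0040197 · 0.022157 = 0.024582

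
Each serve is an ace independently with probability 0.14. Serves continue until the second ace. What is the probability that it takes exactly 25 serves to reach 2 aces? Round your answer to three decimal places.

Y = trial on which the second success occurs; negative binomial, r=2, p=0.14.
P(Y=25) = C(24,1) · p^2 · (1−p)^23
= 24 · 0.0196 · 0.03115 = 0.01465

0.015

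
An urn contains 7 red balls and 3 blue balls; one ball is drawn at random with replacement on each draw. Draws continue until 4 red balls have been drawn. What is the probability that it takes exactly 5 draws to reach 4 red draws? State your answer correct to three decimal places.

Y = trial on which the fourth success occurs; negative binomial, r=4, p=0.70.
P(Y=5) = C(4,3) · p^4 · (1−p)^1
= 4 · 0.2401 · 0.3 = 0.28812

0.288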